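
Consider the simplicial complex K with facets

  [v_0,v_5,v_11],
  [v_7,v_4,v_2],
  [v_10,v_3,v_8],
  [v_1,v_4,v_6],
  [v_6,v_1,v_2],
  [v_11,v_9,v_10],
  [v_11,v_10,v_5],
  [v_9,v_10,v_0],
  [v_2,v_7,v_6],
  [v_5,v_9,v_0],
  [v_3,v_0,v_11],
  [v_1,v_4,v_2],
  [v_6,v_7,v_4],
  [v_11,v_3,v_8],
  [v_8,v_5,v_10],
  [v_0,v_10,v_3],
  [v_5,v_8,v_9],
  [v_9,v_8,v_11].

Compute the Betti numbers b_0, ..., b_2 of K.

b_0 = 2, b_1 = 0, b_2 = 1.

Take the total order v_0 < v_1 < v_2 < v_3 < v_4 < v_5 < v_6 < v_7 < v_8 < v_9 < v_10 < v_11 on the vertex set. Then K (dimension 2) consists of the simplices:

  0-simplices (12): [v_0], [v_1], [v_2], [v_3], [v_4], [v_5], [v_6], [v_7], [v_8], [v_9], [v_10], [v_11]
  1-simplices (27): (27 of them)
  2-simplices (18): (18 of them)

so the chain groups are C_0 ≅ Z^12, C_1 ≅ Z^27, C_2 ≅ Z^18.

∂_1: C_1 → C_0 maps an edge to its endpoints' difference, ∂[p,q] = q − p. For instance
  ∂[v_2,v_4] = [v_4] − [v_2].
This gives a 12×27 integer matrix of rank 10; reducing to Smith normal form yields diagonal entries (1,1,1,1,1,1,1,1,1,1).

The boundary map ∂_2: C_2 → C_1 acts by ∂[p,q,r] = [q,r] − [p,r] + [p,q]. For instance
  ∂[v_5,v_10,v_11] = [v_10,v_11] − [v_5,v_11] + [v_5,v_10],
  ∂[v_8,v_9,v_11] = [v_9,v_11] − [v_8,v_11] + [v_8,v_9].
As a 27×18 matrix over Z this has rank 17, with invariant factors (1,1,1,1,1,1,1,1,1,1,1,1,1,1,1,1,2).

From H_k ≅ ker(∂_k) / im(∂_{k+1}) we obtain:

  H_0: rank C_0 − rank ∂_1 = 12 − 10 = 2, and the invariant factors of ∂_1 are all 1, so H_0 ≅ Z^2.
  H_1: rank ker ∂_1 − rank ∂_2 = (27 − 10) − 17 = 0, and ∂_2 has invariant factor 2 > 1, so H_1 ≅ Z_2.
  H_2: rank ker ∂_2 − rank ∂_3 = (18 − 17) − 0 = 1, and there is no ∂_3, so H_2 ≅ Z.

(K is a triangulation of the disjoint union of the real projective plane RP^2 and the 2-sphere S^2.)

Hence the Betti numbers are b_0 = 2, b_1 = 0, b_2 = 1.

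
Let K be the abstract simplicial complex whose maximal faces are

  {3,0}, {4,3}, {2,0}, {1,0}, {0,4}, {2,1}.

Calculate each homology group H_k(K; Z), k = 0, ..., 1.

H_0 = Z,  H_1 = Z^2.

Order the vertices as 0 < 1 < 2 < 3 < 4. Listing each simplex with vertices in this order, K has dimension 1 with simplices:

  0-simplices (5): [0], [1], [2], [3], [4]
  1-simplices (6): [0,1], [0,2], [0,3], [0,4], [1,2], [3,4]

Hence C_0 ≅ Z^5, C_1 ≅ Z^6.

Boundary ∂_1: C_1 → C_0 is given by ∂[p,q] = [q] − [p]. For instance
  ∂[0,3] = [3] − [0].
The resulting 5×6 matrix has rank 4, and its Smith normal form has invariant factors (1,1,1,1).

Computing H_k = (kernel of ∂_k) / (image of ∂_{k+1}):

  H_0: rank C_0 − rank ∂_1 = 5 − 4 = 1, and the invariant factors of ∂_1 are all 1, so H_0 ≅ Z.
  H_1: rank ker ∂_1 − rank ∂_2 = (6 − 4) − 0 = 2, and there is no ∂_2, so H_1 ≅ Z^2.

As a check, the Euler characteristic is 5 − 6 = -1, which agrees with 1 − 2 = -1.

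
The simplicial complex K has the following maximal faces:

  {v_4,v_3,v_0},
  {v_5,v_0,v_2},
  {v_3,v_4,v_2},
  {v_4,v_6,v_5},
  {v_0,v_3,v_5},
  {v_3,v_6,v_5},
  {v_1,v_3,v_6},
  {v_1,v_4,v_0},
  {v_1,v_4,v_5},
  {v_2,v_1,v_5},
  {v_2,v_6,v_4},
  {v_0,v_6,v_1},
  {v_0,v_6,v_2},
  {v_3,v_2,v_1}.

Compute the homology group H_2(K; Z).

Take the total order v_0 < v_1 < v_2 < v_3 < v_4 < v_5 < v_6 on the vertex set. Then K (dimension 2) consists of the simplices:

  0-simplices (7): [v_0], [v_1], [v_2], [v_3], [v_4], [v_5], [v_6]
  1-simplices (21): (21 of them)
  2-simplices (14): (14 of them)

Hence C_0 ≅ Z^7, C_1 ≅ Z^21, C_2 ≅ Z^14.

Boundary ∂_1: C_1 → C_0 is given by ∂[p,q] = [q] − [p]. For instance
  ∂[v_1,v_3] = [v_3] − [v_1].
As a 7×21 matrix over Z this has rank 6, with invariant factors (1,1,1,1,1,1).

Boundary ∂_2: C_2 → C_1 maps a triangle to the signed sum of its edges. For instance
  ∂[v_2,v_3,v_4] = [v_3,v_4] − [v_2,v_4] + [v_2,v_3],
  ∂[v_0,v_2,v_6] = [v_2,v_6] − [v_0,v_6] + [v_0,v_2].
The 21×14 boundary matrix has rank 13 and Smith normal form diag(1,1,1,1,1,1,1,1,1,1,1,1,1).

Computing H_k = (kernel of ∂_k) / (image of ∂_{k+1}):

  H_2: rank ker ∂_2 − rank ∂_3 = (14 − 13) − 0 = 1, and there is no ∂_3, so H_2 ≅ Z.

(K is a triangulation of the torus T^2.)

H_2 = Z.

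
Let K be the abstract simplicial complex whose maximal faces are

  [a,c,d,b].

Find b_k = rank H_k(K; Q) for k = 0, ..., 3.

b_0 = 1, b_1 = 0, b_2 = 0, b_3 = 0.

Take the total order a < b < c < d on the vertex set. Then K (dimension 3) consists of the simplices:

  0-simplices (4): a, b, c, d
  1-simplices (6): ab, ac, ad, bc, bd, cd
  2-simplices (4): abc, abd, acd, bcd
  3-simplices (1): abcd

Hence C_0 ≅ Z^4, C_1 ≅ Z^6, C_2 ≅ Z^4, C_3 ≅ Z^1.

The boundary map ∂_1: C_1 → C_0 is given by ∂[p,q] = [q] − [p]. For instance
  ∂bc = c − b.
As a 4×6 matrix over Z this has rank 3, with invariant factors (1,1,1).

Boundary ∂_2: C_2 → C_1 acts by ∂[p,q,r] = [q,r] − [p,r] + [p,q]. For instance
  ∂bcd = cd − bd + bc,
  ∂abc = bc − ac + ab.
As a 6×4 matrix over Z this has rank 3, with invariant factors (1,1,1).

Boundary ∂_3: C_3 → C_2 sends each 3-simplex σ to the alternating sum Σ_i (−1)^i (σ with its i-th vertex removed). For instance
  ∂abcd = bcd − acd + abd − abc.
This gives a 4×1 integer matrix of rank 1; reducing to Smith normal form yields diagonal entries (1).

From H_k ≅ ker(∂_k) / im(∂_{k+1}) we obtain:

  H_0: rank C_0 − rank ∂_1 = 4 − 3 = 1, and the invariant factors of ∂_1 are all 1, so H_0 ≅ Z.
  H_1: rank ker ∂_1 − rank ∂_2 = (6 − 3) − 3 = 0, and the invariant factors of ∂_2 are all 1, so H_1 ≅ 0.
  H_2: rank ker ∂_2 − rank ∂_3 = (4 − 3) − 1 = 0, and the invariant factors of ∂_3 are all 1, so H_2 ≅ 0.
  H_3: rank ker ∂_3 − rank ∂_4 = (1 − 1) − 0 = 0, and there is no ∂_4, so H_3 ≅ 0.

As a check, the Euler characteristic is 4 − 6 + 4 − 1 = 1, which agrees with 1 − 0 + 0 − 0 = 1.

Hence the Betti numbers are b_0 = 1, b_1 = 0, b_2 = 0, b_3 = 0.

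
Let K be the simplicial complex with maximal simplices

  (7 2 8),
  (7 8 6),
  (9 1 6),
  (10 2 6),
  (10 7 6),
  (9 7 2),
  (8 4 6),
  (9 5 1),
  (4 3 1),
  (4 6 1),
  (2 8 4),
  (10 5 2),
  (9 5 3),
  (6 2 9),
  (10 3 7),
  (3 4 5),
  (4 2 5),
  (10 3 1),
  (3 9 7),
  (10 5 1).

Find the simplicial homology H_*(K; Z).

H_0 = Z,  H_1 = Z ⊕ Z_2,  H_2 = 0.

Fix the vertex order 1 < 2 < 3 < 4 < 5 < 6 < 7 < 8 < 9 < 10 and write every simplex with vertices in increasing order. Then dim K = 2 and the simplices of K are:

  0-simplices (10): [1], [2], [3], [4], [5], [6], [7], [8], [9], [10]
  1-simplices (30): (30 of them)
  2-simplices (20): (20 of them)

so the chain groups are C_0 ≅ Z^10, C_1 ≅ Z^30, C_2 ≅ Z^20.

∂_1: C_1 → C_0 is given by ∂[p,q] = [q] − [p]. For instance
  ∂[4,6] = [6] − [4].
As a 10×30 matrix over Z this has rank 9, with invariant factors (1,1,1,1,1,1,1,1,1).

Boundary ∂_2: C_2 → C_1 maps a triangle to the signed sum of its edges. For instance
  ∂[1,6,9] = [6,9] − [1,9] + [1,6],
  ∂[1,5,10] = [5,10] − [1,10] + [1,5].
The resulting 30×20 matrix has rank 20, and its Smith normal form has invariant factors (1,1,1,1,1,1,1,1,1,1,1,1,1,1,1,1,1,1,1,2).

Computing H_k = (kernel of ∂_k) / (image of ∂_{k+1}):

  H_0: rank C_0 − rank ∂_1 = 10 − 9 = 1, and the invariant factors of ∂_1 are all 1, so H_0 ≅ Z.
  H_1: rank ker ∂_1 − rank ∂_2 = (30 − 9) − 20 = 1, and ∂_2 has invariant factor 2 > 1, so H_1 ≅ Z ⊕ Z_2.
  H_2: rank ker ∂_2 − rank ∂_3 = (20 − 20) − 0 = 0, and there is no ∂_3, so H_2 ≅ 0.

As a check, the Euler characteristic is 10 − 30 + 20 = 0, which agrees with 1 − 1 + 0 = 0.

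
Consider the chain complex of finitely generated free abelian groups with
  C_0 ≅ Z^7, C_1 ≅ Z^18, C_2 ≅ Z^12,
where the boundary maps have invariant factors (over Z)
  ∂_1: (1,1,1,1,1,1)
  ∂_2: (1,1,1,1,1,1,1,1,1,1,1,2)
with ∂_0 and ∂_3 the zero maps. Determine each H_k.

H_0: b_0 = 7 − 0 − 6 = 1; torsion from ∂_1 factors > 1: none. So H_0 = Z.
H_1: b_1 = 18 − 6 − 12 = 0; torsion from ∂_2 factors > 1: [2]. So H_1 = Z/2.
H_2: b_2 = 12 − 12 − 0 = 0; torsion from ∂_3 factors > 1: none. So H_2 = 0.

H_0 = Z,  H_1 = Z/2,  H_2 = 0.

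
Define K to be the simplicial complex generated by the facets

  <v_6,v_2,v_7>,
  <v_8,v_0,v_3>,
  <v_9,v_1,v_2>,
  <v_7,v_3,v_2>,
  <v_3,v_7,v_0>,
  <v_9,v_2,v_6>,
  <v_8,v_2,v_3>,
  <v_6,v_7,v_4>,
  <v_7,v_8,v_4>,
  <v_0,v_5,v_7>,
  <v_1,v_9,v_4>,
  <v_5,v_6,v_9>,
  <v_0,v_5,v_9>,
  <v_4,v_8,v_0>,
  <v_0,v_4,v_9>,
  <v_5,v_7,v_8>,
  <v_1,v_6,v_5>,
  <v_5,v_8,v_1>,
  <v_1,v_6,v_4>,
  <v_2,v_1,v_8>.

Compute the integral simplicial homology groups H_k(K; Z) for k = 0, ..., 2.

Fix the vertex order v_0 < v_1 < v_2 < v_3 < v_4 < v_5 < v_6 < v_7 < v_8 < v_9 and write every simplex with vertices in increasing order. Then dim K = 2 and the simplices of K are:

  0-simplices (10): [v_0], [v_1], [v_2], [v_3], [v_4], [v_5], [v_6], [v_7], [v_8], [v_9]
  1-simplices (30): (30 of them)
  2-simplices (20): (20 of them)

Hence C_0 ≅ Z^10, C_1 ≅ Z^30, C_2 ≅ Z^20.

The boundary map ∂_1: C_1 → C_0 sends each edge [p,q] (with p < q) to q − p. For instance
  ∂[v_5,v_7] = [v_7] − [v_5].
This gives a 10×30 integer matrix of rank 9; reducing to Smith normal form yields diagonal entries (1,1,1,1,1,1,1,1,1).

∂_2: C_2 → C_1 sends each 2-simplex [p,q,r] to [q,r] − [p,r] + [p,q]. For instance
  ∂[v_4,v_7,v_8] = [v_7,v_8] − [v_4,v_8] + [v_4,v_7],
  ∂[v_0,v_4,v_8] = [v_4,v_8] − [v_0,v_8] + [v_0,v_4].
The 30×20 boundary matrix has rank 20 and Smith normal form diag(1,1,1,1,1,1,1,1,1,1,1,1,1,1,1,1,1,1,1,2).

From H_k ≅ ker(∂_k) / im(∂_{k+1}) we obtain:

  H_0: rank C_0 − rank ∂_1 = 10 − 9 = 1, and the invariant factors of ∂_1 are all 1, so H_0 = Z.
  H_1: rank ker ∂_1 − rank ∂_2 = (30 − 9) − 20 = 1, and ∂_2 has invariant factor 2 > 1, so H_1 = Z × Z/2.
  H_2: rank ker ∂_2 − rank ∂_3 = (20 − 20) − 0 = 0, and there is no ∂_3, so H_2 = 0.

H_0 ≅ Z,  H_1 ≅ Z × Z/2,  H_2 = 0.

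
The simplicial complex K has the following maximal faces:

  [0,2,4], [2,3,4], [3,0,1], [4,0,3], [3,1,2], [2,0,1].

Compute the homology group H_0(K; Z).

K has 5 vertices, 9 edges, 6 triangles.
rank ∂_0 = 0, rank ∂_1 = 4 ⇒ b_0 = 5 − 0 − 4 = 1; all invariant factors of ∂_1 are 1 so no torsion. So H_0 ≅ Z.

H_0 ≅ Z.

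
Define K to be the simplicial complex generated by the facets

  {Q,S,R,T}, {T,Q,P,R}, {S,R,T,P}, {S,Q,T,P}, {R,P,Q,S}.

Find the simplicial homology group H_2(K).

H_2 = 0.

We work with the vertex ordering P < Q < R < S < T. The simplices of K, each written with vertices in increasing order, are:

  0-simplices (5): P, Q, R, S, T
  1-simplices (10): PQ, PR, PS, PT, QR, QS, QT, RS, RT, ST
  2-simplices (10): PQR, PQS, PQT, PRS, PRT, PST, QRS, QRT, QST, RST
  3-simplices (5): PQRS, PQRT, PQST, PRST, QRST

Hence C_0 ≅ Z^5, C_1 ≅ Z^10, C_2 ≅ Z^10, C_3 ≅ Z^5.

Boundary ∂_1: C_1 → C_0 is given by ∂[p,q] = [q] − [p]. For instance
  ∂RS = S − R.
This gives a 5×10 integer matrix of rank 4; reducing to Smith normal form yields diagonal entries (1,1,1,1).

∂_2: C_2 → C_1 acts by ∂[p,q,r] = [q,r] − [p,r] + [p,q]. For instance
  ∂PQS = QS − PS + PQ,
  ∂QRS = RS − QS + QR.
The resulting 10×10 matrix has rank 6, and its Smith normal form has invariant factors (1,1,1,1,1,1).

The boundary map ∂_3: C_3 → C_2 sends each 3-simplex σ to the alternating sum Σ_i (−1)^i (σ with its i-th vertex removed). For instance
  ∂PQST = QST − PST + PQT − PQS,
  ∂PQRT = QRT − PRT + PQT − PQR.
As a 10×5 matrix over Z this has rank 4, with invariant factors (1,1,1,1).

Computing H_k = (kernel of ∂_k) / (image of ∂_{k+1}):

  H_2: rank ker ∂_2 − rank ∂_3 = (10 − 6) − 4 = 0, and the invariant factors of ∂_3 are all 1, so H_2 ≅ 0.

(K is a triangulation of the 3-sphere S^3.)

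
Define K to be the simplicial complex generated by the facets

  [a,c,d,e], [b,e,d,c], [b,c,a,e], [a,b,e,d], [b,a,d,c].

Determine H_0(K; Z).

Order the vertices as a < b < c < d < e. Listing each simplex with vertices in this order, K has dimension 3 with simplices:

  0-simplices (5): a, b, c, d, e
  1-simplices (10): ab, ac, ad, ae, bc, bd, be, cd, ce, de
  2-simplices (10): abc, abd, abe, acd, ace, ade, bcd, bce, bde, cde
  3-simplices (5): abcd, abce, abde, acde, bcde

Hence C_0 ≅ Z^5, C_1 ≅ Z^10, C_2 ≅ Z^10, C_3 ≅ Z^5.

Boundary ∂_1: C_1 → C_0 sends each edge [p,q] (with p < q) to q − p.
This gives a 5×10 integer matrix of rank 4; reducing to Smith normal form yields diagonal entries (1,1,1,1).

∂_2: C_2 → C_1 sends each 2-simplex [p,q,r] to [q,r] − [p,r] + [p,q]. For instance
  ∂ace = ce − ae + ac,
  ∂abd = bd − ad + ab.
The 10×10 boundary matrix has rank 6 and Smith normal form diag(1,1,1,1,1,1).

∂_3: C_3 → C_2 sends each 3-simplex σ to the alternating sum Σ_i (−1)^i (σ with its i-th vertex removed). For instance
  ∂abce = bce − ace + abe − abc,
  ∂abde = bde − ade + abe − abd.
As a 10×5 matrix over Z this has rank 4, with invariant factors (1,1,1,1).

Reading off H_k = ker ∂_k / im ∂_{k+1}:

  H_0: rank C_0 − rank ∂_1 = 5 − 4 = 1, and the invariant factors of ∂_1 are all 1, so H_0 = Z.

(K is a triangulation of the 3-sphere S^3.)

H_0 = Z.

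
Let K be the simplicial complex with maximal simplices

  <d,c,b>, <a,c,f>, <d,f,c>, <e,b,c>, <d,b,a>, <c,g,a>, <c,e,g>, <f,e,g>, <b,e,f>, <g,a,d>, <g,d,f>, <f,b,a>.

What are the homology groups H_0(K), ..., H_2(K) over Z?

H_0 ≅ Z,  H_1 ≅ Z_2,  H_2 = 0.

We work with the vertex ordering a < b < c < d < e < f < g. The simplices of K, each written with vertices in increasing order, are:

  0-simplices (7): a, b, c, d, e, f, g
  1-simplices (18): ab, ac, ad, af, ag, bc, bd, be, bf, cd, ce, cf, cg, df, dg, ef, eg, fg
  2-simplices (12): abd, abf, acf, acg, adg, bcd, bce, bef, cdf, ceg, dfg, efg

Hence C_0 ≅ Z^7, C_1 ≅ Z^18, C_2 ≅ Z^12.

The boundary map ∂_1: C_1 → C_0 maps an edge to its endpoints' difference, ∂[p,q] = q − p. For instance
  ∂eg = g − e.
The 7×18 boundary matrix has rank 6 and Smith normal form diag(1,1,1,1,1,1).

∂_2: C_2 → C_1 maps a triangle to the signed sum of its edges. For instance
  ∂bef = ef − bf + be,
  ∂efg = fg − eg + ef.
This gives a 18×12 integer matrix of rank 12; reducing to Smith normal form yields diagonal entries (1,1,1,1,1,1,1,1,1,1,1,2).

From H_k ≅ ker(∂_k) / im(∂_{k+1}) we obtain:

  H_0: rank C_0 − rank ∂_1 = 7 − 6 = 1, and the invariant factors of ∂_1 are all 1, so H_0 ≅ Z.
  H_1: rank ker ∂_1 − rank ∂_2 = (18 − 6) − 12 = 0, and ∂_2 has invariant factor 2 > 1, so H_1 ≅ Z_2.
  H_2: rank ker ∂_2 − rank ∂_3 = (12 − 12) − 0 = 0, and there is no ∂_3, so H_2 ≅ 0.

(K is a triangulation of the real projective plane RP^2.)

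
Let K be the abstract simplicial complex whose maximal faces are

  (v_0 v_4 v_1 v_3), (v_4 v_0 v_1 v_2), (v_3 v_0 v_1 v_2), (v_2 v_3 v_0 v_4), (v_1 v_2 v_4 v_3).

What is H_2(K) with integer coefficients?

H_2 ≅ 0.

We work with the vertex ordering v_0 < v_1 < v_2 < v_3 < v_4. The simplices of K, each written with vertices in increasing order, are:

  0-simplices (5): [v_0], [v_1], [v_2], [v_3], [v_4]
  1-simplices (10): [v_0,v_1], [v_0,v_2], [v_0,v_3], [v_0,v_4], [v_1,v_2], [v_1,v_3], [v_1,v_4], [v_2,v_3], [v_2,v_4], [v_3,v_4]
  2-simplices (10): [v_0,v_1,v_2], [v_0,v_1,v_3], [v_0,v_1,v_4], [v_0,v_2,v_3], [v_0,v_2,v_4], [v_0,v_3,v_4], [v_1,v_2,v_3], [v_1,v_2,v_4], [v_1,v_3,v_4], [v_2,v_3,v_4]
  3-simplices (5): [v_0,v_1,v_2,v_3], [v_0,v_1,v_2,v_4], [v_0,v_1,v_3,v_4], [v_0,v_2,v_3,v_4], [v_1,v_2,v_3,v_4]

Hence C_0 ≅ Z^5, C_1 ≅ Z^10, C_2 ≅ Z^10, C_3 ≅ Z^5.

Boundary ∂_1: C_1 → C_0 maps an edge to its endpoints' difference, ∂[p,q] = q − p.
The 5×10 boundary matrix has rank 4 and Smith normal form diag(1,1,1,1).

The boundary map ∂_2: C_2 → C_1 maps a triangle to the signed sum of its edges. For instance
  ∂[v_0,v_1,v_2] = [v_1,v_2] − [v_0,v_2] + [v_0,v_1],
  ∂[v_2,v_3,v_4] = [v_3,v_4] − [v_2,v_4] + [v_2,v_3].
The resulting 10×10 matrix has rank 6, and its Smith normal form has invariant factors (1,1,1,1,1,1).

Boundary ∂_3: C_3 → C_2 sends each 3-simplex σ to the alternating sum Σ_i (−1)^i (σ with its i-th vertex removed). For instance
  ∂[v_0,v_1,v_3,v_4] = [v_1,v_3,v_4] − [v_0,v_3,v_4] + [v_0,v_1,v_4] − [v_0,v_1,v_3],
  ∂[v_0,v_1,v_2,v_3] = [v_1,v_2,v_3] − [v_0,v_2,v_3] + [v_0,v_1,v_3] − [v_0,v_1,v_2].
The 10×5 boundary matrix has rank 4 and Smith normal form diag(1,1,1,1).

Reading off H_k = ker ∂_k / im ∂_{k+1}:

  H_2: rank ker ∂_2 − rank ∂_3 = (10 − 6) − 4 = 0, and the invariant factors of ∂_3 are all 1, so H_2 = 0.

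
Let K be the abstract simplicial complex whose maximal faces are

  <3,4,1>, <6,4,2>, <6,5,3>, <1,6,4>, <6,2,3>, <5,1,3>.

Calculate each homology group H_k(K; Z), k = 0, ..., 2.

We work with the vertex ordering 1 < 2 < 3 < 4 < 5 < 6. The simplices of K, each written with vertices in increasing order, are:

  0-simplices (6): [1], [2], [3], [4], [5], [6]
  1-simplices (12): [1,3], [1,4], [1,5], [1,6], [2,3], [2,4], [2,6], [3,4], [3,5], [3,6], [4,6], [5,6]
  2-simplices (6): [1,3,4], [1,3,5], [1,4,6], [2,3,6], [2,4,6], [3,5,6]

Hence C_0 ≅ Z^6, C_1 ≅ Z^12, C_2 ≅ Z^6.

∂_1: C_1 → C_0 maps an edge to its endpoints' difference, ∂[p,q] = q − p. For instance
  ∂[1,3] = [3] − [1].
The 6×12 boundary matrix has rank 5 and Smith normal form diag(1,1,1,1,1).

The boundary map ∂_2: C_2 → C_1 maps a triangle to the signed sum of its edges. For instance
  ∂[2,3,6] = [3,6] − [2,6] + [2,3],
  ∂[2,4,6] = [4,6] − [2,6] + [2,4].
As a 12×6 matrix over Z this has rank 6, with invariant factors (1,1,1,1,1,1).

From H_k ≅ ker(∂_k) / im(∂_{k+1}) we obtain:

  H_0: rank C_0 − rank ∂_1 = 6 − 5 = 1, and the invariant factors of ∂_1 are all 1, so H_0 ≅ Z.
  H_1: rank ker ∂_1 − rank ∂_2 = (12 − 5) − 6 = 1, and the invariant factors of ∂_2 are all 1, so H_1 ≅ Z.
  H_2: rank ker ∂_2 − rank ∂_3 = (6 − 6) − 0 = 0, and there is no ∂_3, so H_2 ≅ 0.

As a check, the Euler characteristic is 6 − 12 + 6 = 0, which agrees with 1 − 1 + 0 = 0.
(K is a triangulation of the cylinder S^1 x I.)

H_0 ≅ Z,  H_1 ≅ Z,  H_2 = 0.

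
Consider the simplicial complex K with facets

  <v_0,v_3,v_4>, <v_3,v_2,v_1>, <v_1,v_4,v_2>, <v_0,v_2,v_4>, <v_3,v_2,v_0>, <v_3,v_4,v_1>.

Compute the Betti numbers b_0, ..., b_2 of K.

b_0 = 1, b_1 = 0, b_2 = 1.

K has 5 vertices, 9 edges, 6 triangles.
rank ∂_0 = 0, rank ∂_1 = 4 ⇒ b_0 = 5 − 0 − 4 = 1; all invariant factors of ∂_1 are 1 so no torsion. So H_0 = Z.
rank ∂_1 = 4, rank ∂_2 = 5 ⇒ b_1 = 9 − 4 − 5 = 0; all invariant factors of ∂_2 are 1 so no torsion. So H_1 = 0.
rank ∂_2 = 5, rank ∂_3 = 0 ⇒ b_2 = 6 − 5 − 0 = 1. So H_2 = Z.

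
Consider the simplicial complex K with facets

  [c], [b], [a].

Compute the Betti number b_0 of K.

We work with the vertex ordering a < b < c. The simplices of K, each written with vertices in increasing order, are:

  0-simplices (3): a, b, c

giving chain groups C_0 ≅ Z^3.

Reading off H_k = ker ∂_k / im ∂_{k+1}:

  H_0: rank C_0 − rank ∂_1 = 3 − 0 = 3, and there is no ∂_1, so H_0 ≅ Z^3.

Hence the Betti numbers are b_0 = 3.

b_0 = 3.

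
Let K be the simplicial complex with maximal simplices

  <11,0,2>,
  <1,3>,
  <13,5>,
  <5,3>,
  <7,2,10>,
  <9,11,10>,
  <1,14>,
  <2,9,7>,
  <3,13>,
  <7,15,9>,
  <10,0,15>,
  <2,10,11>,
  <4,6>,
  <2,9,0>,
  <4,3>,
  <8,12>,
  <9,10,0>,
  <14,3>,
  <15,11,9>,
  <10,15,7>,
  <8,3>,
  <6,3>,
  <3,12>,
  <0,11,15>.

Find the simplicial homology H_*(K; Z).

H_0 ≅ Z^2,  H_1 ≅ Z^4 ⊕ Z_2,  H_2 = 0.

We work with the vertex ordering 0 < 1 < 2 < 3 < 4 < 5 < 6 < 7 < 8 < 9 < 10 < 11 < 12 < 13 < 14 < 15. The simplices of K, each written with vertices in increasing order, are:

  0-simplices (16): [0], [1], [2], [3], [4], [5], [6], [7], [8], [9], [10], [11], [12], [13], [14], [15]
  1-simplices (30): (30 of them)
  2-simplices (12): [0,2,9], [0,2,11], [0,9,10], [0,10,15], [0,11,15], [2,7,9], [2,7,10], [2,10,11], [7,9,15], [7,10,15], [9,10,11], [9,11,15]

so the chain groups are C_0 ≅ Z^16, C_1 ≅ Z^30, C_2 ≅ Z^12.

The boundary map ∂_1: C_1 → C_0 maps an edge to its endpoints' difference, ∂[p,q] = q − p. For instance
  ∂[7,15] = [15] − [7].
The 16×30 boundary matrix has rank 14 and Smith normal form diag(1,1,1,1,1,1,1,1,1,1,1,1,1,1).

∂_2: C_2 → C_1 maps a triangle to the signed sum of its edges. For instance
  ∂[2,10,11] = [10,11] − [2,11] + [2,10],
  ∂[0,11,15] = [11,15] − [0,15] + [0,11].
The resulting 30×12 matrix has rank 12, and its Smith normal form has invariant factors (1,1,1,1,1,1,1,1,1,1,1,2).

Reading off H_k = ker ∂_k / im ∂_{k+1}:

  H_0: rank C_0 − rank ∂_1 = 16 − 14 = 2, and the invariant factors of ∂_1 are all 1, so H_0 ≅ Z^2.
  H_1: rank ker ∂_1 − rank ∂_2 = (30 − 14) − 12 = 4, and ∂_2 has invariant factor 2 > 1, so H_1 ≅ Z^4 ⊕ Z_2.
  H_2: rank ker ∂_2 − rank ∂_3 = (12 − 12) − 0 = 0, and there is no ∂_3, so H_2 ≅ 0.

As a check, the Euler characteristic is 16 − 30 + 12 = -2, which agrees with 2 − 4 + 0 = -2.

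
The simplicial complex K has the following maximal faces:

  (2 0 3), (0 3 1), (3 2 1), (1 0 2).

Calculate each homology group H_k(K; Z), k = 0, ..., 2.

K has 4 vertices, 6 edges, 4 triangles.
rank ∂_0 = 0, rank ∂_1 = 3 ⇒ b_0 = 4 − 0 − 3 = 1; all invariant factors of ∂_1 are 1 so no torsion. So H_0 = Z.
rank ∂_1 = 3, rank ∂_2 = 3 ⇒ b_1 = 6 − 3 − 3 = 0; all invariant factors of ∂_2 are 1 so no torsion. So H_1 = 0.
rank ∂_2 = 3, rank ∂_3 = 0 ⇒ b_2 = 4 − 3 − 0 = 1. So H_2 = Z.

H_0 = Z,  H_1 = 0,  H_2 = Z.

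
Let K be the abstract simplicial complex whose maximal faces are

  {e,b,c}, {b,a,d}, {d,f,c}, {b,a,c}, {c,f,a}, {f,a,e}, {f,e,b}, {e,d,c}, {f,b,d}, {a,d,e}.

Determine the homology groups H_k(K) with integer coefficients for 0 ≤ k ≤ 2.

Fix the vertex order a < b < c < d < e < f and write every simplex with vertices in increasing order. Then dim K = 2 and the simplices of K are:

  0-simplices (6): a, b, c, d, e, f
  1-simplices (15): ab, ac, ad, ae, af, bc, bd, be, bf, cd, ce, cf, de, df, ef
  2-simplices (10): abc, abd, acf, ade, aef, bce, bdf, bef, cde, cdf

giving chain groups C_0 ≅ Z^6, C_1 ≅ Z^15, C_2 ≅ Z^10.

The boundary map ∂_1: C_1 → C_0 maps an edge to its endpoints' difference, ∂[p,q] = q − p. For instance
  ∂de = e − d.
As a 6×15 matrix over Z this has rank 5, with invariant factors (1,1,1,1,1).

The boundary map ∂_2: C_2 → C_1 acts by ∂[p,q,r] = [q,r] − [p,r] + [p,q]. For instance
  ∂bdf = df − bf + bd,
  ∂abc = bc − ac + ab.
As a 15×10 matrix over Z this has rank 10, with invariant factors (1,1,1,1,1,1,1,1,1,2).

From H_k ≅ ker(∂_k) / im(∂_{k+1}) we obtain:

  H_0: rank C_0 − rank ∂_1 = 6 − 5 = 1, and the invariant factors of ∂_1 are all 1, so H_0 ≅ Z.
  H_1: rank ker ∂_1 − rank ∂_2 = (15 − 5) − 10 = 0, and ∂_2 has invariant factor 2 > 1, so H_1 ≅ Z/2.
  H_2: rank ker ∂_2 − rank ∂_3 = (10 − 10) − 0 = 0, and there is no ∂_3, so H_2 ≅ 0.

H_0 ≅ Z,  H_1 ≅ Z/2,  H_2 = 0.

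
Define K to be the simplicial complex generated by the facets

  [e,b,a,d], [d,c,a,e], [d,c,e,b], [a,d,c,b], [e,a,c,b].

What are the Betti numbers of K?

Order the vertices as a < b < c < d < e. Listing each simplex with vertices in this order, K has dimension 3 with simplices:

  0-simplices (5): a, b, c, d, e
  1-simplices (10): ab, ac, ad, ae, bc, bd, be, cd, ce, de
  2-simplices (10): abc, abd, abe, acd, ace, ade, bcd, bce, bde, cde
  3-simplices (5): abcd, abce, abde, acde, bcde

so the chain groups are C_0 ≅ Z^5, C_1 ≅ Z^10, C_2 ≅ Z^10, C_3 ≅ Z^5.

The boundary map ∂_1: C_1 → C_0 sends each edge [p,q] (with p < q) to q − p. For instance
  ∂de = e − d.
The 5×10 boundary matrix has rank 4 and Smith normal form diag(1,1,1,1).

The boundary map ∂_2: C_2 → C_1 sends each 2-simplex [p,q,r] to [q,r] − [p,r] + [p,q]. For instance
  ∂cde = de − ce + cd,
  ∂bce = ce − be + bc.
This gives a 10×10 integer matrix of rank 6; reducing to Smith normal form yields diagonal entries (1,1,1,1,1,1).

Boundary ∂_3: C_3 → C_2 sends each 3-simplex σ to the alternating sum Σ_i (−1)^i (σ with its i-th vertex removed). For instance
  ∂acde = cde − ade + ace − acd,
  ∂abcd = bcd − acd + abd − abc.
The 10×5 boundary matrix has rank 4 and Smith normal form diag(1,1,1,1).

Now H_k = ker ∂_k / im ∂_{k+1}, so:

  H_0: rank C_0 − rank ∂_1 = 5 − 4 = 1, and the invariant factors of ∂_1 are all 1, so H_0 = Z.
  H_1: rank ker ∂_1 − rank ∂_2 = (10 − 4) − 6 = 0, and the invariant factors of ∂_2 are all 1, so H_1 = 0.
  H_2: rank ker ∂_2 − rank ∂_3 = (10 − 6) − 4 = 0, and the invariant factors of ∂_3 are all 1, so H_2 = 0.
  H_3: rank ker ∂_3 − rank ∂_4 = (5 − 4) − 0 = 1, and there is no ∂_4, so H_3 = Z.

(K is a triangulation of the 3-sphere S^3.)

Hence the Betti numbers are b_0 = 1, b_1 = 0, b_2 = 0, b_3 = 1.

b_0 = 1, b_1 = 0, b_2 = 0, b_3 = 1.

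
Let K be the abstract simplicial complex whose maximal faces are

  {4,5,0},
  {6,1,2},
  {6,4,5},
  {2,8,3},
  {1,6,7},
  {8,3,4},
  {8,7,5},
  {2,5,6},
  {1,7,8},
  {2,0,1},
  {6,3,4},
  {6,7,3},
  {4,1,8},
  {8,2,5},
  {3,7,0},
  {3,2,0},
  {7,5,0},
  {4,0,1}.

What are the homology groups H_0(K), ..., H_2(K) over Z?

H_0 = Z,  H_1 = Z^2,  H_2 = Z.

Take the total order 0 < 1 < 2 < 3 < 4 < 5 < 6 < 7 < 8 on the vertex set. Then K (dimension 2) consists of the simplices:

  0-simplices (9): [0], [1], [2], [3], [4], [5], [6], [7], [8]
  1-simplices (27): (27 of them)
  2-simplices (18): [0,1,2], [0,1,4], [0,2,3], [0,3,7], [0,4,5], [0,5,7], [1,2,6], [1,4,8], [1,6,7], [1,7,8], [2,3,8], [2,5,6], [2,5,8], [3,4,6], [3,4,8], [3,6,7], [4,5,6], [5,7,8]

Hence C_0 ≅ Z^9, C_1 ≅ Z^27, C_2 ≅ Z^18.

The boundary map ∂_1: C_1 → C_0 is given by ∂[p,q] = [q] − [p]. For instance
  ∂[0,3] = [3] − [0].
This gives a 9×27 integer matrix of rank 8; reducing to Smith normal form yields diagonal entries (1,1,1,1,1,1,1,1).

Boundary ∂_2: C_2 → C_1 acts by ∂[p,q,r] = [q,r] − [p,r] + [p,q]. For instance
  ∂[2,5,6] = [5,6] − [2,6] + [2,5],
  ∂[4,5,6] = [5,6] − [4,6] + [4,5].
The resulting 27×18 matrix has rank 17, and its Smith normal form has invariant factors (1,1,1,1,1,1,1,1,1,1,1,1,1,1,1,1,1).

Computing H_k = (kernel of ∂_k) / (image of ∂_{k+1}):

  H_0: rank C_0 − rank ∂_1 = 9 − 8 = 1, and the invariant factors of ∂_1 are all 1, so H_0 ≅ Z.
  H_1: rank ker ∂_1 − rank ∂_2 = (27 − 8) − 17 = 2, and the invariant factors of ∂_2 are all 1, so H_1 ≅ Z^2.
  H_2: rank ker ∂_2 − rank ∂_3 = (18 − 17) − 0 = 1, and there is no ∂_3, so H_2 ≅ Z.

As a check, the Euler characteristic is 9 − 27 + 18 = 0, which agrees with 1 − 2 + 1 = 0.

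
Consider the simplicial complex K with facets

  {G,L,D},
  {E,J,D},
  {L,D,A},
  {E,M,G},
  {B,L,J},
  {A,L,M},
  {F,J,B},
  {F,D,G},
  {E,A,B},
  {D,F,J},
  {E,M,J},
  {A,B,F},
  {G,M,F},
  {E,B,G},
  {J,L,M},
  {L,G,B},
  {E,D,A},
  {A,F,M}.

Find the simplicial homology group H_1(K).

H_1 = Z^2.

K has 9 vertices, 27 edges, 18 triangles.
rank ∂_1 = 8, rank ∂_2 = 17 ⇒ b_1 = 27 − 8 − 17 = 2; all invariant factors of ∂_2 are 1 so no torsion. So H_1 ≅ Z^2.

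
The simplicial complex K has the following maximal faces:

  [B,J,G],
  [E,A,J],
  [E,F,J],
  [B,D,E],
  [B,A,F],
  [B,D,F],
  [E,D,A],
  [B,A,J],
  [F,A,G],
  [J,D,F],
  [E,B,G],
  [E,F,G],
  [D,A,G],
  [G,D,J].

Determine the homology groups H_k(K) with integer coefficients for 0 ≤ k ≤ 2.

H_0 ≅ Z,  H_1 ≅ Z^2,  H_2 ≅ Z.

K has 7 vertices, 21 edges, 14 triangles.
rank ∂_0 = 0, rank ∂_1 = 6 ⇒ b_0 = 7 − 0 − 6 = 1; all invariant factors of ∂_1 are 1 so no torsion. So H_0 = Z.
rank ∂_1 = 6, rank ∂_2 = 13 ⇒ b_1 = 21 − 6 − 13 = 2; all invariant factors of ∂_2 are 1 so no torsion. So H_1 = Z^2.
rank ∂_2 = 13, rank ∂_3 = 0 ⇒ b_2 = 14 − 13 − 0 = 1. So H_2 = Z.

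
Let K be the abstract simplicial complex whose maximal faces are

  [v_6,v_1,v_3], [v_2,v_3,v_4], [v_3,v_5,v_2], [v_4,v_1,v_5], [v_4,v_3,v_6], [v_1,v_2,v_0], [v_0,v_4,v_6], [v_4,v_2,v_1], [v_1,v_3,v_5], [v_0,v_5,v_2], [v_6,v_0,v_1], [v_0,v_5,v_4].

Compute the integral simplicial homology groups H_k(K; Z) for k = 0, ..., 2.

Order the vertices as v_0 < v_1 < v_2 < v_3 < v_4 < v_5 < v_6. Listing each simplex with vertices in this order, K has dimension 2 with simplices:

  0-simplices (7): [v_0], [v_1], [v_2], [v_3], [v_4], [v_5], [v_6]
  1-simplices (18): (18 of them)
  2-simplices (12): (12 of them)

so the chain groups are C_0 ≅ Z^7, C_1 ≅ Z^18, C_2 ≅ Z^12.

Boundary ∂_1: C_1 → C_0 sends each edge [p,q] (with p < q) to q − p. For instance
  ∂[v_2,v_3] = [v_3] − [v_2].
As a 7×18 matrix over Z this has rank 6, with invariant factors (1,1,1,1,1,1).

Boundary ∂_2: C_2 → C_1 maps a triangle to the signed sum of its edges. For instance
  ∂[v_3,v_4,v_6] = [v_4,v_6] − [v_3,v_6] + [v_3,v_4],
  ∂[v_1,v_3,v_6] = [v_3,v_6] − [v_1,v_6] + [v_1,v_3].
As a 18×12 matrix over Z this has rank 12, with invariant factors (1,1,1,1,1,1,1,1,1,1,1,2).

Now H_k = ker ∂_k / im ∂_{k+1}, so:

  H_0: rank C_0 − rank ∂_1 = 7 − 6 = 1, and the invariant factors of ∂_1 are all 1, so H_0 = Z.
  H_1: rank ker ∂_1 − rank ∂_2 = (18 − 6) − 12 = 0, and ∂_2 has invariant factor 2 > 1, so H_1 = Z/2Z.
  H_2: rank ker ∂_2 − rank ∂_3 = (12 − 12) − 0 = 0, and there is no ∂_3, so H_2 = 0.

H_0 ≅ Z,  H_1 ≅ Z/2Z,  H_2 = 0.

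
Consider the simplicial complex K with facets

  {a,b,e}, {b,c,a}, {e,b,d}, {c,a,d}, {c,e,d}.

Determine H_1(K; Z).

H_1 = Z.

K has 5 vertices, 10 edges, 5 triangles.
rank ∂_1 = 4, rank ∂_2 = 5 ⇒ b_1 = 10 − 4 − 5 = 1; all invariant factors of ∂_2 are 1 so no torsion. So H_1 = Z.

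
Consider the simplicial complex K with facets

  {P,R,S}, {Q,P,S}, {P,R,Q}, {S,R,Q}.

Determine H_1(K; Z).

H_1 ≅ 0.

Fix the vertex order P < Q < R < S and write every simplex with vertices in increasing order. Then dim K = 2 and the simplices of K are:

  0-simplices (4): P, Q, R, S
  1-simplices (6): PQ, PR, PS, QR, QS, RS
  2-simplices (4): PQR, PQS, PRS, QRS

so the chain groups are C_0 ≅ Z^4, C_1 ≅ Z^6, C_2 ≅ Z^4.

∂_1: C_1 → C_0 maps an edge to its endpoints' difference, ∂[p,q] = q − p. For instance
  ∂QS = S − Q.
This gives a 4×6 integer matrix of rank 3; reducing to Smith normal form yields diagonal entries (1,1,1).

∂_2: C_2 → C_1 maps a triangle to the signed sum of its edges. For instance
  ∂QRS = RS − QS + QR,
  ∂PQS = QS − PS + PQ.
This gives a 6×4 integer matrix of rank 3; reducing to Smith normal form yields diagonal entries (1,1,1).

Reading off H_k = ker ∂_k / im ∂_{k+1}:

  H_1: rank ker ∂_1 − rank ∂_2 = (6 − 3) − 3 = 0, and the invariant factors of ∂_2 are all 1, so H_1 ≅ 0.

(K is a triangulation of the 2-sphere S^2.)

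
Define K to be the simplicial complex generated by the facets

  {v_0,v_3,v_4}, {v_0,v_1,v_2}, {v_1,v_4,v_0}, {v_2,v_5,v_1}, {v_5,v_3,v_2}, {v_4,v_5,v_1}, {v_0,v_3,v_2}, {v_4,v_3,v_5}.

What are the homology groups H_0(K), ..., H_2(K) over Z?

Order the vertices as v_0 < v_1 < v_2 < v_3 < v_4 < v_5. Listing each simplex with vertices in this order, K has dimension 2 with simplices:

  0-simplices (6): [v_0], [v_1], [v_2], [v_3], [v_4], [v_5]
  1-simplices (12): [v_0,v_1], [v_0,v_2], [v_0,v_3], [v_0,v_4], [v_1,v_2], [v_1,v_4], [v_1,v_5], [v_2,v_3], [v_2,v_5], [v_3,v_4], [v_3,v_5], [v_4,v_5]
  2-simplices (8): [v_0,v_1,v_2], [v_0,v_1,v_4], [v_0,v_2,v_3], [v_0,v_3,v_4], [v_1,v_2,v_5], [v_1,v_4,v_5], [v_2,v_3,v_5], [v_3,v_4,v_5]

giving chain groups C_0 ≅ Z^6, C_1 ≅ Z^12, C_2 ≅ Z^8.

∂_1: C_1 → C_0 is given by ∂[p,q] = [q] − [p]. For instance
  ∂[v_1,v_2] = [v_2] − [v_1].
As a 6×12 matrix over Z this has rank 5, with invariant factors (1,1,1,1,1).

Boundary ∂_2: C_2 → C_1 sends each 2-simplex [p,q,r] to [q,r] − [p,r] + [p,q]. For instance
  ∂[v_0,v_2,v_3] = [v_2,v_3] − [v_0,v_3] + [v_0,v_2],
  ∂[v_0,v_1,v_4] = [v_1,v_4] − [v_0,v_4] + [v_0,v_1].
This gives a 12×8 integer matrix of rank 7; reducing to Smith normal form yields diagonal entries (1,1,1,1,1,1,1).

Now H_k = ker ∂_k / im ∂_{k+1}, so:

  H_0: rank C_0 − rank ∂_1 = 6 − 5 = 1, and the invariant factors of ∂_1 are all 1, so H_0 = Z.
  H_1: rank ker ∂_1 − rank ∂_2 = (12 − 5) − 7 = 0, and the invariant factors of ∂_2 are all 1, so H_1 = 0.
  H_2: rank ker ∂_2 − rank ∂_3 = (8 − 7) − 0 = 1, and there is no ∂_3, so H_2 = Z.

H_0 ≅ Z,  H_1 = 0,  H_2 ≅ Z.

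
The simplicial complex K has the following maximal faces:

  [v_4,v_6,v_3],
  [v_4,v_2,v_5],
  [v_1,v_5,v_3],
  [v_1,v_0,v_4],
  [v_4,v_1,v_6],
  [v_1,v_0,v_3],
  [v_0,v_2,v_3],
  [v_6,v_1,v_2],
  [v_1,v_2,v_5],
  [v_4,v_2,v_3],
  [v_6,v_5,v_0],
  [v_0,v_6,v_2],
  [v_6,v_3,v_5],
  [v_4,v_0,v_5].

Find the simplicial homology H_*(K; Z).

Fix the vertex order v_0 < v_1 < v_2 < v_3 < v_4 < v_5 < v_6 and write every simplex with vertices in increasing order. Then dim K = 2 and the simplices of K are:

  0-simplices (7): [v_0], [v_1], [v_2], [v_3], [v_4], [v_5], [v_6]
  1-simplices (21): (21 of them)
  2-simplices (14): (14 of them)

Hence C_0 ≅ Z^7, C_1 ≅ Z^21, C_2 ≅ Z^14.

The boundary map ∂_1: C_1 → C_0 sends each edge [p,q] (with p < q) to q − p.
This gives a 7×21 integer matrix of rank 6; reducing to Smith normal form yields diagonal entries (1,1,1,1,1,1).

Boundary ∂_2: C_2 → C_1 maps a triangle to the signed sum of its edges. For instance
  ∂[v_1,v_4,v_6] = [v_4,v_6] − [v_1,v_6] + [v_1,v_4],
  ∂[v_0,v_4,v_5] = [v_4,v_5] − [v_0,v_5] + [v_0,v_4].
The 21×14 boundary matrix has rank 13 and Smith normal form diag(1,1,1,1,1,1,1,1,1,1,1,1,1).

Now H_k = ker ∂_k / im ∂_{k+1}, so:

  H_0: rank C_0 − rank ∂_1 = 7 − 6 = 1, and the invariant factors of ∂_1 are all 1, so H_0 ≅ Z.
  H_1: rank ker ∂_1 − rank ∂_2 = (21 − 6) − 13 = 2, and the invariant factors of ∂_2 are all 1, so H_1 ≅ Z^2.
  H_2: rank ker ∂_2 − rank ∂_3 = (14 − 13) − 0 = 1, and there is no ∂_3, so H_2 ≅ Z.

(K is a triangulation of the torus T^2.)

H_0 = Z,  H_1 = Z^2,  H_2 = Z.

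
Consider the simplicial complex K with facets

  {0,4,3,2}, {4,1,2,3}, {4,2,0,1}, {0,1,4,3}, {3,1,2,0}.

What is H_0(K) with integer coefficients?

Take the total order 0 < 1 < 2 < 3 < 4 on the vertex set. Then K (dimension 3) consists of the simplices:

  0-simplices (5): [0], [1], [2], [3], [4]
  1-simplices (10): [0,1], [0,2], [0,3], [0,4], [1,2], [1,3], [1,4], [2,3], [2,4], [3,4]
  2-simplices (10): [0,1,2], [0,1,3], [0,1,4], [0,2,3], [0,2,4], [0,3,4], [1,2,3], [1,2,4], [1,3,4], [2,3,4]
  3-simplices (5): [0,1,2,3], [0,1,2,4], [0,1,3,4], [0,2,3,4], [1,2,3,4]

so the chain groups are C_0 ≅ Z^5, C_1 ≅ Z^10, C_2 ≅ Z^10, C_3 ≅ Z^5.

Boundary ∂_1: C_1 → C_0 sends each edge [p,q] (with p < q) to q − p.
The 5×10 boundary matrix has rank 4 and Smith normal form diag(1,1,1,1).

Boundary ∂_2: C_2 → C_1 acts by ∂[p,q,r] = [q,r] − [p,r] + [p,q]. For instance
  ∂[2,3,4] = [3,4] − [2,4] + [2,3],
  ∂[0,1,3] = [1,3] − [0,3] + [0,1].
This gives a 10×10 integer matrix of rank 6; reducing to Smith normal form yields diagonal entries (1,1,1,1,1,1).

∂_3: C_3 → C_2 sends each 3-simplex σ to the alternating sum Σ_i (−1)^i (σ with its i-th vertex removed). For instance
  ∂[0,1,3,4] = [1,3,4] − [0,3,4] + [0,1,4] − [0,1,3],
  ∂[0,1,2,3] = [1,2,3] − [0,2,3] + [0,1,3] − [0,1,2].
As a 10×5 matrix over Z this has rank 4, with invariant factors (1,1,1,1).

Computing H_k = (kernel of ∂_k) / (image of ∂_{k+1}):

  H_0: rank C_0 − rank ∂_1 = 5 − 4 = 1, and the invariant factors of ∂_1 are all 1, so H_0 ≅ Z.

H_0 ≅ Z.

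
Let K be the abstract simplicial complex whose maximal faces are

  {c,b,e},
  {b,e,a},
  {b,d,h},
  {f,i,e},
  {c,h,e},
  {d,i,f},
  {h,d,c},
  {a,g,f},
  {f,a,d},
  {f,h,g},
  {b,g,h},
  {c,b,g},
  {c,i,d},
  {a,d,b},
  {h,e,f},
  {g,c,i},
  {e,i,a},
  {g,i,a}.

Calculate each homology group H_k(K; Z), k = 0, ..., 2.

Fix the vertex order a < b < c < d < e < f < g < h < i and write every simplex with vertices in increasing order. Then dim K = 2 and the simplices of K are:

  0-simplices (9): a, b, c, d, e, f, g, h, i
  1-simplices (27): ab, ad, ae, af, ag, ai, bc, bd, be, bg, bh, cd, ce, cg, ch, ci, df, dh, di, ef, eh, ei, fg, fh, fi, gh, gi
  2-simplices (18): abd, abe, adf, aei, afg, agi, bce, bcg, bdh, bgh, cdh, cdi, ceh, cgi, dfi, efh, efi, fgh

so the chain groups are C_0 ≅ Z^9, C_1 ≅ Z^27, C_2 ≅ Z^18.

The boundary map ∂_1: C_1 → C_0 is given by ∂[p,q] = [q] − [p]. For instance
  ∂ei = i − e.
The resulting 9×27 matrix has rank 8, and its Smith normal form has invariant factors (1,1,1,1,1,1,1,1).

∂_2: C_2 → C_1 acts by ∂[p,q,r] = [q,r] − [p,r] + [p,q]. For instance
  ∂bgh = gh − bh + bg,
  ∂adf = df − af + ad.
As a 27×18 matrix over Z this has rank 18, with invariant factors (1,1,1,1,1,1,1,1,1,1,1,1,1,1,1,1,1,2).

Computing H_k = (kernel of ∂_k) / (image of ∂_{k+1}):

  H_0: rank C_0 − rank ∂_1 = 9 − 8 = 1, and the invariant factors of ∂_1 are all 1, so H_0 ≅ Z.
  H_1: rank ker ∂_1 − rank ∂_2 = (27 − 8) − 18 = 1, and ∂_2 has invariant factor 2 > 1, so H_1 ≅ Z × Z/2.
  H_2: rank ker ∂_2 − rank ∂_3 = (18 − 18) − 0 = 0, and there is no ∂_3, so H_2 ≅ 0.

As a check, the Euler characteristic is 9 − 27 + 18 = 0, which agrees with 1 − 1 + 0 = 0.

H_0 = Z,  H_1 = Z × Z/2,  H_2 = 0.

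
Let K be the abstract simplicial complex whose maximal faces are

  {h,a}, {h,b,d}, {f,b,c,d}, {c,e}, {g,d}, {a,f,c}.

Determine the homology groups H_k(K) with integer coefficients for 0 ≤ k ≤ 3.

Order the vertices as a < b < c < d < e < f < g < h. Listing each simplex with vertices in this order, K has dimension 3 with simplices:

  0-simplices (8): a, b, c, d, e, f, g, h
  1-simplices (13): ac, af, ah, bc, bd, bf, bh, cd, ce, cf, df, dg, dh
  2-simplices (6): acf, bcd, bcf, bdf, bdh, cdf
  3-simplices (1): bcdf

so the chain groups are C_0 ≅ Z^8, C_1 ≅ Z^13, C_2 ≅ Z^6, C_3 ≅ Z^1.

∂_1: C_1 → C_0 is given by ∂[p,q] = [q] − [p].
This gives a 8×13 integer matrix of rank 7; reducing to Smith normal form yields diagonal entries (1,1,1,1,1,1,1).

Boundary ∂_2: C_2 → C_1 acts by ∂[p,q,r] = [q,r] − [p,r] + [p,q]. For instance
  ∂bdf = df − bf + bd,
  ∂bdh = dh − bh + bd.
The resulting 13×6 matrix has rank 5, and its Smith normal form has invariant factors (1,1,1,1,1).

Boundary ∂_3: C_3 → C_2 sends each 3-simplex σ to the alternating sum Σ_i (−1)^i (σ with its i-th vertex removed). For instance
  ∂bcdf = cdf − bdf + bcf − bcd.
The 6×1 boundary matrix has rank 1 and Smith normal form diag(1).

Reading off H_k = ker ∂_k / im ∂_{k+1}:

  H_0: rank C_0 − rank ∂_1 = 8 − 7 = 1, and the invariant factors of ∂_1 are all 1, so H_0 = Z.
  H_1: rank ker ∂_1 − rank ∂_2 = (13 − 7) − 5 = 1, and the invariant factors of ∂_2 are all 1, so H_1 = Z.
  H_2: rank ker ∂_2 − rank ∂_3 = (6 − 5) − 1 = 0, and the invariant factors of ∂_3 are all 1, so H_2 = 0.
  H_3: rank ker ∂_3 − rank ∂_4 = (1 − 1) − 0 = 0, and there is no ∂_4, so H_3 = 0.

As a check, the Euler characteristic is 8 − 13 + 6 − 1 = 0, which agrees with 1 − 1 + 0 − 0 = 0.

H_0 ≅ Z,  H_1 ≅ Z,  H_2 = 0,  H_3 = 0.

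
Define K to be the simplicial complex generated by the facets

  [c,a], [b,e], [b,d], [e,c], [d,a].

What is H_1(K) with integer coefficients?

Order the vertices as a < b < c < d < e. Listing each simplex with vertices in this order, K has dimension 1 with simplices:

  0-simplices (5): a, b, c, d, e
  1-simplices (5): ac, ad, bd, be, ce

so the chain groups are C_0 ≅ Z^5, C_1 ≅ Z^5.

The boundary map ∂_1: C_1 → C_0 sends each edge [p,q] (with p < q) to q − p.
As a 5×5 matrix over Z this has rank 4, with invariant factors (1,1,1,1).

Now H_k = ker ∂_k / im ∂_{k+1}, so:

  H_1: rank ker ∂_1 − rank ∂_2 = (5 − 4) − 0 = 1, and there is no ∂_2, so H_1 ≅ Z.

H_1 = Z.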